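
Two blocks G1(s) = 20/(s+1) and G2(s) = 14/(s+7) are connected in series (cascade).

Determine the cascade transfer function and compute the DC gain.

Series: multiply transfer functions. G_eq = 20/(s+1) × 14/(s+7) = 280/((s+1)(s+7)). DC gain = 280/(1×7) = 40.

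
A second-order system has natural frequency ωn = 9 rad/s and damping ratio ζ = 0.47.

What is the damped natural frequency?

ωd = ωn√(1 - ζ²) = 9√(1 - 0.47²) = 7.94 rad/s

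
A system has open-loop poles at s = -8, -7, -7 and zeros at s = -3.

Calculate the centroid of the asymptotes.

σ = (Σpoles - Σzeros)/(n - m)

σ = (Σpoles - Σzeros)/(n - m) = (-22 - (-3))/(3 - 1) = -19/2 = -9.5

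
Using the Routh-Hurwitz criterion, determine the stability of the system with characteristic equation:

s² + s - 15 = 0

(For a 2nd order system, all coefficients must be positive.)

Coefficients: 1, 1, -15. c=-15 not positive, so system is unstable.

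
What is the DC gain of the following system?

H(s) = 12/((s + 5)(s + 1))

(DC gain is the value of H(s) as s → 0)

DC gain = H(0) = 12/(5 × 1) = 12/5 = 2.4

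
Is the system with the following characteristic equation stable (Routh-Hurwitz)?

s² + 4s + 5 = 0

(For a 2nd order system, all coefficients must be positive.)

Coefficients: 1, 4, 5. All positive, so system is stable.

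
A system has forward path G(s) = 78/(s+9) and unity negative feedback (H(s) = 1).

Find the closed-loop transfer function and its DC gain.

T(s) = G/(1+GH) = [78/(s+9)] / [1 + 78/(s+9)] = 78/(s+9+78) = 78/(s+87). DC gain = 78/87 = 0.8966.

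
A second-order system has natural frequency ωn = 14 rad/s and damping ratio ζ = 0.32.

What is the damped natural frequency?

ωd = ωn√(1 - ζ²) = 14√(1 - 0.32²) = 13.26 rad/s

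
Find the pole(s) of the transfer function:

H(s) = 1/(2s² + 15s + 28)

Discriminant = 15² - 4×2×28 = 225 - 224 = 1 > 0, so two distinct real poles. Using quadratic formula: s = (-15 ± √1)/(2×2) = (-15 ± √1)/4, with √1 = 1. s₁ = -14/4 = -3.5, s₂ = -16/4 = -4. Poles: s₁ = -3.5, s₂ = -4.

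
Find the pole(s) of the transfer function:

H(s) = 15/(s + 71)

Pole is where denominator = 0: s + 71 = 0, so s = -71.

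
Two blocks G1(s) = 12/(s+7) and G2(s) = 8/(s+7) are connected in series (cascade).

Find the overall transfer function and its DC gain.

Series: multiply transfer functions. G_eq = 12/(s+7) × 8/(s+7) = 96/((s+7)(s+7)). DC gain = 96/(7×7) = 1.9592.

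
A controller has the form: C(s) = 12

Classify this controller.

This is a Proportional (P) controller.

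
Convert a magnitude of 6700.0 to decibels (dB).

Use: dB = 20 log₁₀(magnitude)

dB = 20 log₁₀(6700.0) = 76.5 dB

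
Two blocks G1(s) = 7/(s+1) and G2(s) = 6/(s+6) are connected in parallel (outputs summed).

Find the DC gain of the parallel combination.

Parallel: G_eq = G1 + G2. DC gain = G1(0) + G2(0) = 7/1 + 6/6 = 7 + 1 = 8.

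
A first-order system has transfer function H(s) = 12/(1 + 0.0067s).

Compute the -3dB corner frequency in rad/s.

Corner frequency = 1/τ = 1/0.0067 = 149.254 rad/s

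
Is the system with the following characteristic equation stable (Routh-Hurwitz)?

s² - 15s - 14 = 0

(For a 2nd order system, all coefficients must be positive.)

Coefficients: 1, -15, -14. b=-15, c=-14 not positive, so system is unstable.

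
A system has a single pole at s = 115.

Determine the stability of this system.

Pole at s = 115 is in the right half-plane. Unstable.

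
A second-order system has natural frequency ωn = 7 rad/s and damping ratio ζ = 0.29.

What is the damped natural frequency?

ωd = ωn√(1 - ζ²) = 7√(1 - 0.29²) = 6.7 rad/s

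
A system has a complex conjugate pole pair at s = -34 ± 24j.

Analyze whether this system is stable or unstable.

Real part of poles is -34 (< 0, left half-plane). Stable.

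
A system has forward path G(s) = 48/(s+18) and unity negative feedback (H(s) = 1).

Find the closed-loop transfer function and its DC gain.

T(s) = G/(1+GH) = [48/(s+18)] / [1 + 48/(s+18)] = 48/(s+18+48) = 48/(s+66). DC gain = 48/66 = 0.7273.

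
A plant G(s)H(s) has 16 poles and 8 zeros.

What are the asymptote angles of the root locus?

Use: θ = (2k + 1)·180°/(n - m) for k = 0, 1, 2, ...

n - m = 16 - 8 = 8. Angles: θk = (2k + 1)·180°/8 = 22.5°, 67.5°, 112.5°, 157.5°, 202.5°, 247.5°, 292.5°, 337.5°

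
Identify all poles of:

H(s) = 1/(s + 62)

Pole is where denominator = 0: s + 62 = 0, so s = -62.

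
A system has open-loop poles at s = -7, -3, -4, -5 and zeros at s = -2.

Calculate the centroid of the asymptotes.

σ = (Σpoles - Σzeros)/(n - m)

σ = (Σpoles - Σzeros)/(n - m) = (-19 - (-2))/(4 - 1) = -17/3 = -5.67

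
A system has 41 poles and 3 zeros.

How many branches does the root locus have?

Root locus has n branches where n = number of poles = 41.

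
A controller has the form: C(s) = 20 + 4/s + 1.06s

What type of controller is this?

This is a Proportional-Integral-Derivative (PID) controller.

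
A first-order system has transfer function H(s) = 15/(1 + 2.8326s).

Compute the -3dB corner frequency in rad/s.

Corner frequency = 1/τ = 1/2.8326 = 0.353 rad/s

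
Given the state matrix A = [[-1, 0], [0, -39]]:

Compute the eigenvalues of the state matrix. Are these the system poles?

For diagonal matrix, eigenvalues are diagonal entries: λ₁ = -1, λ₂ = -39. Eigenvalues of A = system poles.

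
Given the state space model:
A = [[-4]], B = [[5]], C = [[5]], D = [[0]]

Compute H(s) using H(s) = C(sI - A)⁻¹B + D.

(sI - A)⁻¹ = 1/(s + 4). H(s) = 5 × 5/(s + 4) + 0 = 25/(s + 4).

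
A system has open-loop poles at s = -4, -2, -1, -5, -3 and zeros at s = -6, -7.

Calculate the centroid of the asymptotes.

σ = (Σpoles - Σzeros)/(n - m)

σ = (Σpoles - Σzeros)/(n - m) = (-15 - (-13))/(5 - 2) = -2/3 = -0.67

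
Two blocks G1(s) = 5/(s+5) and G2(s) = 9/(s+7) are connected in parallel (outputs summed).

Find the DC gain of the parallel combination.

Parallel: G_eq = G1 + G2. DC gain = G1(0) + G2(0) = 5/5 + 9/7 = 1 + 1.2857 = 2.2857.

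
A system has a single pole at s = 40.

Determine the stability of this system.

Pole at s = 40 is in the right half-plane. Unstable.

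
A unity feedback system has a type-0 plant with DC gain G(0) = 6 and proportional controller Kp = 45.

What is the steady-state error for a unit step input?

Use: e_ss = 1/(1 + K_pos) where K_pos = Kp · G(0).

K_pos = Kp · G(0) = 45 × 6 = 270. e_ss = 1/(1 + 270) = 0.0037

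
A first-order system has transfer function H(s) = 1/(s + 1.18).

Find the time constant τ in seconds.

For H(s) = 1/(s + 1/τ), the pole is at -1/τ = -1.18, so τ = 1/1.18 = 0.8475 s.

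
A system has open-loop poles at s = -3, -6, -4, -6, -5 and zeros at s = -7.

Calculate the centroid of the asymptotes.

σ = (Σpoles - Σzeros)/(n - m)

σ = (Σpoles - Σzeros)/(n - m) = (-24 - (-7))/(5 - 1) = -17/4 = -4.25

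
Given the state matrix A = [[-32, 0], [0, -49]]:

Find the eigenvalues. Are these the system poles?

For diagonal matrix, eigenvalues are diagonal entries: λ₁ = -32, λ₂ = -49. Eigenvalues of A = system poles.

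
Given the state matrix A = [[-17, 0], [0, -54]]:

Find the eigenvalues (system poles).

For diagonal matrix, eigenvalues are diagonal entries: λ₁ = -17, λ₂ = -54.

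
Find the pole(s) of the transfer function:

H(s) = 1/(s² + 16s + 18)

Discriminant = 16² - 4×1×18 = 256 - 72 = 184 > 0, so two distinct real poles. Using quadratic formula: s = (-16 ± √184)/(2×1) = (-16 ± √184)/2, with √184 ≈ 13.5647. s₁ ≈ -1.2177, s₂ ≈ -14.7823. Poles: s₁ = -1.2177, s₂ = -14.7823.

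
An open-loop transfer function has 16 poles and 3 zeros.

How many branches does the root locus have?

Root locus has n branches where n = number of poles = 16.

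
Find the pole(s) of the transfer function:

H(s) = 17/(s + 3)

Pole is where denominator = 0: s + 3 = 0, so s = -3.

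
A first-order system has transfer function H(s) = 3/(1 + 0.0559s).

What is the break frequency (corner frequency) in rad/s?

Corner frequency = 1/τ = 1/0.0559 = 17.889 rad/s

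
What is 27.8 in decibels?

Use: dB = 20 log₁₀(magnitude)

dB = 20 log₁₀(27.8) = 28.9 dB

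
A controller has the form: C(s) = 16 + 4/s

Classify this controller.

This is a Proportional-Integral (PI) controller.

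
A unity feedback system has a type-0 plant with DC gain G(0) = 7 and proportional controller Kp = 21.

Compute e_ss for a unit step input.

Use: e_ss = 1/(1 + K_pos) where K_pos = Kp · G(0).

K_pos = Kp · G(0) = 21 × 7 = 147. e_ss = 1/(1 + 147) = 0.0068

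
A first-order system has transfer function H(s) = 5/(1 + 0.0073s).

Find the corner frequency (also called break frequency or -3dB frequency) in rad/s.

Corner frequency = 1/τ = 1/0.0073 = 136.986 rad/s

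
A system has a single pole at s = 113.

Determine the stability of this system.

Pole at s = 113 is in the right half-plane. Unstable.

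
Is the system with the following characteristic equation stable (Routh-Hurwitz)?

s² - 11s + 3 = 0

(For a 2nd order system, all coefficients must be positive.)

Coefficients: 1, -11, 3. b=-11 not positive, so system is unstable.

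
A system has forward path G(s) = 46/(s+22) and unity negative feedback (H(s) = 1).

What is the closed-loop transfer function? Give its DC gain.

T(s) = G/(1+GH) = [46/(s+22)] / [1 + 46/(s+22)] = 46/(s+22+46) = 46/(s+68). DC gain = 46/68 = 0.6765.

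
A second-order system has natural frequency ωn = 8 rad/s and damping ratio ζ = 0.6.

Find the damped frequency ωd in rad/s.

ωd = ωn√(1 - ζ²) = 8√(1 - 0.6²) = 6.4 rad/s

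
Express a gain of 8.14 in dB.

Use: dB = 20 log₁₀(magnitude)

dB = 20 log₁₀(8.14) = 18.2 dB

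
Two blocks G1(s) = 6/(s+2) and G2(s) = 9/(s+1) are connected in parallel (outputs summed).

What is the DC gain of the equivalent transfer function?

Parallel: G_eq = G1 + G2. DC gain = G1(0) + G2(0) = 6/2 + 9/1 = 3 + 9 = 12.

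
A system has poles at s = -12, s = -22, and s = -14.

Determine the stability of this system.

All poles are in the left half-plane. System is stable.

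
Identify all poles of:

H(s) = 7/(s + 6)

Pole is where denominator = 0: s + 6 = 0, so s = -6.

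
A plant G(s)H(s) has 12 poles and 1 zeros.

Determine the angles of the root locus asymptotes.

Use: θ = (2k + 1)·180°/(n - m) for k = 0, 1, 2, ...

n - m = 12 - 1 = 11. Angles: θk = (2k + 1)·180°/11 = 16.36°, 49.09°, 81.82°, 114.55°, 147.27°, 180°, 212.73°, 245.45°, 278.18°, 310.91°, 343.64°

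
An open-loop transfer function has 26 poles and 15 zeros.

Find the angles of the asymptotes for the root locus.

n - m = 26 - 15 = 11. Angles: θk = (2k + 1)·180°/11 = 16.36°, 49.09°, 81.82°, 114.55°, 147.27°, 180°, 212.73°, 245.45°, 278.18°, 310.91°, 343.64°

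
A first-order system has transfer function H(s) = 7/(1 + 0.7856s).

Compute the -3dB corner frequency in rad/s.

Corner frequency = 1/τ = 1/0.7856 = 1.273 rad/s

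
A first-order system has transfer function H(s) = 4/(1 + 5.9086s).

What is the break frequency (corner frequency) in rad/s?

Corner frequency = 1/τ = 1/5.9086 = 0.169 rad/s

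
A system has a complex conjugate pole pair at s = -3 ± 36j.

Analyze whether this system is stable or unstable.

Real part of poles is -3 (< 0, left half-plane). Stable.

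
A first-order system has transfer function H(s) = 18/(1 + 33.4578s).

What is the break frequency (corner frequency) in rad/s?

Corner frequency = 1/τ = 1/33.4578 = 0.03 rad/s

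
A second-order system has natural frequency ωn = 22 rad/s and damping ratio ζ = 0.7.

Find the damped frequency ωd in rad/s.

ωd = ωn√(1 - ζ²) = 22√(1 - 0.7²) = 15.71 rad/s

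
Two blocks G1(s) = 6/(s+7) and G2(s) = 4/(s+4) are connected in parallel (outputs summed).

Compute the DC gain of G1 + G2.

Parallel: G_eq = G1 + G2. DC gain = G1(0) + G2(0) = 6/7 + 4/4 = 0.8571 + 1 = 1.8571.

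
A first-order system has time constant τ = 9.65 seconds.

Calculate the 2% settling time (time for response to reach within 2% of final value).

For first-order system, 2% settling time ≈ 4τ = 4 × 9.65 = 38.6 s.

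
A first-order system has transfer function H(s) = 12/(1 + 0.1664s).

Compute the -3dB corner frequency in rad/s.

Corner frequency = 1/τ = 1/0.1664 = 6.01 rad/s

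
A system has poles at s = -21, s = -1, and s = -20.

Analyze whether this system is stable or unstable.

All poles are in the left half-plane. System is stable.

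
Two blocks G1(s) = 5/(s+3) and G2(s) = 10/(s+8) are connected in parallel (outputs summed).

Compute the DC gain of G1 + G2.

Parallel: G_eq = G1 + G2. DC gain = G1(0) + G2(0) = 5/3 + 10/8 = 1.6667 + 1.25 = 2.9167.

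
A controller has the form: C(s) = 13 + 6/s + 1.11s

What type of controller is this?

This is a Proportional-Integral-Derivative (PID) controller.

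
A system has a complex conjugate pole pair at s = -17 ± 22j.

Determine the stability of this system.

Real part of poles is -17 (< 0, left half-plane). Stable.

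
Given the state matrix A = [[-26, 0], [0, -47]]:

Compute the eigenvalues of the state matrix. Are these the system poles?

For diagonal matrix, eigenvalues are diagonal entries: λ₁ = -26, λ₂ = -47. Eigenvalues of A = system poles.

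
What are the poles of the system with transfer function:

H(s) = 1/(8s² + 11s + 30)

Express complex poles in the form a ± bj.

Discriminant = 11² - 4×8×30 = 121 - 960 = -839 < 0, so the poles are a complex conjugate pair s = (-11 ± j√839)/(2×8). Real part = -11/(2×8) = -11/16 = -0.6875; imaginary part = ±√839/(2×8) ≈ 1.8103. Poles: s = -0.6875 ± 1.8103j.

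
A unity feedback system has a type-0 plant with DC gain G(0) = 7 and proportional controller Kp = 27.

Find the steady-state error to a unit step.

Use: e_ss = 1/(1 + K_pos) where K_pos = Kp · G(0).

K_pos = Kp · G(0) = 27 × 7 = 189. e_ss = 1/(1 + 189) = 0.0053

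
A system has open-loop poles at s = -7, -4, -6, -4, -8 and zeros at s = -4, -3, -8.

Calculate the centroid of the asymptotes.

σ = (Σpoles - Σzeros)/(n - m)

σ = (Σpoles - Σzeros)/(n - m) = (-29 - (-15))/(5 - 3) = -14/2 = -7.0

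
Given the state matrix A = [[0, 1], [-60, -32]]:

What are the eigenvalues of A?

det(A - λI) = λ² - (-32)λ + 60 = (λ - (-2))(λ - (-30)). Eigenvalues: -2, -30.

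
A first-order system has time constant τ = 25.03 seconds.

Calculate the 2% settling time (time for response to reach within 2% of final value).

For first-order system, 2% settling time ≈ 4τ = 4 × 25.03 = 100.12 s.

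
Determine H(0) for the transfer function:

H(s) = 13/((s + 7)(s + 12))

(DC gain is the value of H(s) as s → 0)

DC gain = H(0) = 13/(7 × 12) = 13/84 = 0.1548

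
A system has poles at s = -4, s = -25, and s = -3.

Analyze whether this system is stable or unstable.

All poles are in the left half-plane. System is stable.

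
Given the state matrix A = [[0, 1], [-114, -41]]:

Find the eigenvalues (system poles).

det(A - λI) = λ² - (-41)λ + 114 = (λ - (-38))(λ - (-3)). Eigenvalues: -38, -3.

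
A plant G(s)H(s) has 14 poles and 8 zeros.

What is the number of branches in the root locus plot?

Root locus has n branches where n = number of poles = 14.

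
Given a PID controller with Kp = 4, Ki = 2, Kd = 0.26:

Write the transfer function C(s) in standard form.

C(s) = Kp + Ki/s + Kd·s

Substituting values: C(s) = 4 + 2/s + 0.26s = (0.26s² + 4s + 2)/s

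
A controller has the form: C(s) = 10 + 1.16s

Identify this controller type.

This is a Proportional-Derivative (PD) controller.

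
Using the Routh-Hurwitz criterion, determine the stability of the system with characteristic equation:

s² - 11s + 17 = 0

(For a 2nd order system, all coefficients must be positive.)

Coefficients: 1, -11, 17. b=-11 not positive, so system is unstable.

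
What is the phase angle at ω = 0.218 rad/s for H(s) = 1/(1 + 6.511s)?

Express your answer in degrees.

Phase = -arctan(ωτ) = -arctan(0.218 × 6.511) = -54.8°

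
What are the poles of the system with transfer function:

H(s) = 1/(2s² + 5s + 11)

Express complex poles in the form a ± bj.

Discriminant = 5² - 4×2×11 = 25 - 88 = -63 < 0, so the poles are a complex conjugate pair s = (-5 ± j√63)/(2×2). Real part = -5/(2×2) = -5/4 = -1.25; imaginary part = ±√63/(2×2) ≈ 1.9843. Poles: s = -1.25 ± 1.9843j.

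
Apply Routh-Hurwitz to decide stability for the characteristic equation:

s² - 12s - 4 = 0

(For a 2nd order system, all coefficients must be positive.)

Coefficients: 1, -12, -4. b=-12, c=-4 not positive, so system is unstable.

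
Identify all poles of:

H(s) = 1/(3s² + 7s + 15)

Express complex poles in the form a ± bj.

Discriminant = 7² - 4×3×15 = 49 - 180 = -131 < 0, so the poles are a complex conjugate pair s = (-7 ± j√131)/(2×3). Real part = -7/(2×3) = -7/6 ≈ -1.1667; imaginary part = ±√131/(2×3) ≈ 1.9076. Poles: s = -1.1667 ± 1.9076j.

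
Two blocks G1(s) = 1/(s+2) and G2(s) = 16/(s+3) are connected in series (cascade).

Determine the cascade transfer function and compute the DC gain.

Series: multiply transfer functions. G_eq = 1/(s+2) × 16/(s+3) = 16/((s+2)(s+3)). DC gain = 16/(2×3) = 2.6667.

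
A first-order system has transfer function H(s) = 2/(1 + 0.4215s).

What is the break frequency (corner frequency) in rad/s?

Corner frequency = 1/τ = 1/0.4215 = 2.372 rad/s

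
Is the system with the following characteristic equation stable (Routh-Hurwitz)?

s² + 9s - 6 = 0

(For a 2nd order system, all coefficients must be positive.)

Coefficients: 1, 9, -6. c=-6 not positive, so system is unstable.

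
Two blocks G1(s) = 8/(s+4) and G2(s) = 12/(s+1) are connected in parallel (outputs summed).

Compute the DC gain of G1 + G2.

Parallel: G_eq = G1 + G2. DC gain = G1(0) + G2(0) = 8/4 + 12/1 = 2 + 12 = 14.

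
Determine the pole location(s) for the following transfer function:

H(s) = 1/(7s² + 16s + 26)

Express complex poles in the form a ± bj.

Discriminant = 16² - 4×7×26 = 256 - 728 = -472 < 0, so the poles are a complex conjugate pair s = (-16 ± j√472)/(2×7). Real part = -16/(2×7) = -16/14 ≈ -1.1429; imaginary part = ±√472/(2×7) ≈ 1.5518. Poles: s = -1.1429 ± 1.5518j.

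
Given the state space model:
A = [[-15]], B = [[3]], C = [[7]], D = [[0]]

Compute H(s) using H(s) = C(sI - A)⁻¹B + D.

(sI - A)⁻¹ = 1/(s + 15). H(s) = 7 × 3/(s + 15) + 0 = 21/(s + 15).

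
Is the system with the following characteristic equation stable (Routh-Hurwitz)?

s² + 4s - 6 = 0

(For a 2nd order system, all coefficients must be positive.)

Coefficients: 1, 4, -6. c=-6 not positive, so system is unstable.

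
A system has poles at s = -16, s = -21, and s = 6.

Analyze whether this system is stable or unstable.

Pole(s) at s = 6 are not in the left half-plane. System is unstable.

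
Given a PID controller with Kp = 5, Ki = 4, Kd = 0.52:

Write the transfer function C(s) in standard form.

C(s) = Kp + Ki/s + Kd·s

Substituting values: C(s) = 5 + 4/s + 0.52s = (0.52s² + 5s + 4)/s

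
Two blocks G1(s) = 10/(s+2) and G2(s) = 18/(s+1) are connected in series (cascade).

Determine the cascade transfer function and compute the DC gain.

Series: multiply transfer functions. G_eq = 10/(s+2) × 18/(s+1) = 180/((s+2)(s+1)). DC gain = 180/(2×1) = 90.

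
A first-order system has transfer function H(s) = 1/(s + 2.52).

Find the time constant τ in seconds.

For H(s) = 1/(s + 1/τ), the pole is at -1/τ = -2.52, so τ = 1/2.52 = 0.3968 s.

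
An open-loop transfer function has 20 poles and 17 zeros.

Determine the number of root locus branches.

Root locus has n branches where n = number of poles = 20.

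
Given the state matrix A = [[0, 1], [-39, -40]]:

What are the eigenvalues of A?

det(A - λI) = λ² - (-40)λ + 39 = (λ - (-1))(λ - (-39)). Eigenvalues: -1, -39.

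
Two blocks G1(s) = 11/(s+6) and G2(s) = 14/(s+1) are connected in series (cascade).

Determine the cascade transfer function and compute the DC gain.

Series: multiply transfer functions. G_eq = 11/(s+6) × 14/(s+1) = 154/((s+6)(s+1)). DC gain = 154/(6×1) = 25.6667.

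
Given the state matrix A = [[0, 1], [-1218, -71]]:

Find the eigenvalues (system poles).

det(A - λI) = λ² - (-71)λ + 1218 = (λ - (-42))(λ - (-29)). Eigenvalues: -42, -29.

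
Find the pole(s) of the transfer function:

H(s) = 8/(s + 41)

Pole is where denominator = 0: s + 41 = 0, so s = -41.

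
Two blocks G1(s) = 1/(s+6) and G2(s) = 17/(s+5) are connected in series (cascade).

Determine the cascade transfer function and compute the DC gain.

Series: multiply transfer functions. G_eq = 1/(s+6) × 17/(s+5) = 17/((s+6)(s+5)). DC gain = 17/(6×5) = 0.5667.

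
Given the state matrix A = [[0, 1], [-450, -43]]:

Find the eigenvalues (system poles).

det(A - λI) = λ² - (-43)λ + 450 = (λ - (-25))(λ - (-18)). Eigenvalues: -25, -18.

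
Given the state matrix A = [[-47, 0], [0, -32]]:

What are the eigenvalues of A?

For diagonal matrix, eigenvalues are diagonal entries: λ₁ = -47, λ₂ = -32.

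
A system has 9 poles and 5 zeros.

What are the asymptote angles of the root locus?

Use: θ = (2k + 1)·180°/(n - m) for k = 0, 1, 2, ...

n - m = 9 - 5 = 4. Angles: θk = (2k + 1)·180°/4 = 45°, 135°, 225°, 315°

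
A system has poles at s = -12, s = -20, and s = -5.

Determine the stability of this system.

All poles are in the left half-plane. System is stable.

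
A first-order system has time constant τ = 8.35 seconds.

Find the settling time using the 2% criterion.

For first-order system, 2% settling time ≈ 4τ = 4 × 8.35 = 33.4 s.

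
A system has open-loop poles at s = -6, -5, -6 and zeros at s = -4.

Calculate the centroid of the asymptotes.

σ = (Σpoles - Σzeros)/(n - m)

σ = (Σpoles - Σzeros)/(n - m) = (-17 - (-4))/(3 - 1) = -13/2 = -6.5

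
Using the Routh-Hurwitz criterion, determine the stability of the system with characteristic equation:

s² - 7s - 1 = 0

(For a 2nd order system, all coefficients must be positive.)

Coefficients: 1, -7, -1. b=-7, c=-1 not positive, so system is unstable.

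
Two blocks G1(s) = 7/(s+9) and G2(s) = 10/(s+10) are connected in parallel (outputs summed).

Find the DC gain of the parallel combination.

Parallel: G_eq = G1 + G2. DC gain = G1(0) + G2(0) = 7/9 + 10/10 = 0.7778 + 1 = 1.7778.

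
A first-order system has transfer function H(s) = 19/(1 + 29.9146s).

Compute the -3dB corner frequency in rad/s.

Corner frequency = 1/τ = 1/29.9146 = 0.033 rad/s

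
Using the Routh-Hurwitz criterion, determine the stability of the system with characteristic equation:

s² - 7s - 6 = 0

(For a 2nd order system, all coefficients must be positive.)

Coefficients: 1, -7, -6. b=-7, c=-6 not positive, so system is unstable.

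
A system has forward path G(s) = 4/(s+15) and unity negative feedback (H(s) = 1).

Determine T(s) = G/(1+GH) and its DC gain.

T(s) = G/(1+GH) = [4/(s+15)] / [1 + 4/(s+15)] = 4/(s+15+4) = 4/(s+19). DC gain = 4/19 = 0.2105.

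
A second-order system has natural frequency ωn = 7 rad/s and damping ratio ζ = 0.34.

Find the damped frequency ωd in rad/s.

ωd = ωn√(1 - ζ²) = 7√(1 - 0.34²) = 6.58 rad/s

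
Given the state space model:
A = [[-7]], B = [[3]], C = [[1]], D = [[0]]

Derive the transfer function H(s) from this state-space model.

(sI - A)⁻¹ = 1/(s + 7). H(s) = 1 × 3/(s + 7) + 0 = 3/(s + 7).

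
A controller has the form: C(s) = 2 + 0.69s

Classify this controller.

This is a Proportional-Derivative (PD) controller.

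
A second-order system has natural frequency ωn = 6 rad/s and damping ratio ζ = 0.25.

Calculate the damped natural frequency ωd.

ωd = ωn√(1 - ζ²) = 6√(1 - 0.25²) = 5.81 rad/s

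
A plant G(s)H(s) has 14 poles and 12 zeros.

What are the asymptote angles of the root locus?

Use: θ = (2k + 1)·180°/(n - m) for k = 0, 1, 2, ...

n - m = 14 - 12 = 2. Angles: θk = (2k + 1)·180°/2 = 90°, 270°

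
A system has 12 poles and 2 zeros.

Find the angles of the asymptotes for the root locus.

n - m = 12 - 2 = 10. Angles: θk = (2k + 1)·180°/10 = 18°, 54°, 90°, 126°, 162°, 198°, 234°, 270°, 306°, 342°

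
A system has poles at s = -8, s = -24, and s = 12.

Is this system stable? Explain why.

Pole(s) at s = 12 are not in the left half-plane. System is unstable.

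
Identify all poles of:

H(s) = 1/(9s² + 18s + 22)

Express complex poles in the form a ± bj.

Discriminant = 18² - 4×9×22 = 324 - 792 = -468 < 0, so the poles are a complex conjugate pair s = (-18 ± j√468)/(2×9). Real part = -18/(2×9) = -18/18 = -1; imaginary part = ±√468/(2×9) ≈ 1.2019. Poles: s = -1 ± 1.2019j.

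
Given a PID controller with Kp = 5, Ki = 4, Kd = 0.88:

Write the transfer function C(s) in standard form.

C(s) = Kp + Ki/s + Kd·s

Substituting values: C(s) = 5 + 4/s + 0.88s = (0.88s² + 5s + 4)/s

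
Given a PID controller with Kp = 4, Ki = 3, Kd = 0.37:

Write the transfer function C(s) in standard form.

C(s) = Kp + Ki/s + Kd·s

Substituting values: C(s) = 4 + 3/s + 0.37s = (0.37s² + 4s + 3)/s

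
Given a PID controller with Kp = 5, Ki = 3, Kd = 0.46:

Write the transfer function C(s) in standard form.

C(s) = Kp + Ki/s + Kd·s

Substituting values: C(s) = 5 + 3/s + 0.46s = (0.46s² + 5s + 3)/s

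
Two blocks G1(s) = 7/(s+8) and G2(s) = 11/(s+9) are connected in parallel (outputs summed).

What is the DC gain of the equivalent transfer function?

Parallel: G_eq = G1 + G2. DC gain = G1(0) + G2(0) = 7/8 + 11/9 = 0.875 + 1.2222 = 2.0972.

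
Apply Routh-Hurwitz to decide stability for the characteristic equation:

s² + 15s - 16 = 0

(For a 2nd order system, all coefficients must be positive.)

Coefficients: 1, 15, -16. c=-16 not positive, so system is unstable.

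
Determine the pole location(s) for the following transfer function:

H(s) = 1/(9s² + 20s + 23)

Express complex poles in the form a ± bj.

Discriminant = 20² - 4×9×23 = 400 - 828 = -428 < 0, so the poles are a complex conjugate pair s = (-20 ± j√428)/(2×9). Real part = -20/(2×9) = -20/18 ≈ -1.1111; imaginary part = ±√428/(2×9) ≈ 1.1493. Poles: s = -1.1111 ± 1.1493j.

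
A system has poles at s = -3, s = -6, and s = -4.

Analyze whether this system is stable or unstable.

All poles are in the left half-plane. System is stable.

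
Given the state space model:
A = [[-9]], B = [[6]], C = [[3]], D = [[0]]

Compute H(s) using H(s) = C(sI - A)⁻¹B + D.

(sI - A)⁻¹ = 1/(s + 9). H(s) = 3 × 6/(s + 9) + 0 = 18/(s + 9).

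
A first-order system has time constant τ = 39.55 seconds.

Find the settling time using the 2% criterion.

For first-order system, 2% settling time ≈ 4τ = 4 × 39.55 = 158.2 s.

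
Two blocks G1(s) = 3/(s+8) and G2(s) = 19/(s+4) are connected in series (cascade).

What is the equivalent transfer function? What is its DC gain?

Series: multiply transfer functions. G_eq = 3/(s+8) × 19/(s+4) = 57/((s+8)(s+4)). DC gain = 57/(8×4) = 1.78125.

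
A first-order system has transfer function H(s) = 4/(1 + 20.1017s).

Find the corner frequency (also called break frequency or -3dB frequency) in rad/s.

Corner frequency = 1/τ = 1/20.1017 = 0.05 rad/s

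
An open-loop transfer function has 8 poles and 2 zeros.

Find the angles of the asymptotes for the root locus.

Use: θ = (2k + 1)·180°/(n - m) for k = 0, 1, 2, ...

n - m = 8 - 2 = 6. Angles: θk = (2k + 1)·180°/6 = 30°, 90°, 150°, 210°, 270°, 330°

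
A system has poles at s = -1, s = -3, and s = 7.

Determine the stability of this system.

Pole(s) at s = 7 are not in the left half-plane. System is unstable.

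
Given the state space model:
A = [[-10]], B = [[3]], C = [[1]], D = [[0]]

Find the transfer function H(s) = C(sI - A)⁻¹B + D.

(sI - A)⁻¹ = 1/(s + 10). H(s) = 1 × 3/(s + 10) + 0 = 3/(s + 10).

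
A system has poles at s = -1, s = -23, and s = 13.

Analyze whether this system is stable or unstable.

Pole(s) at s = 13 are not in the left half-plane. System is unstable.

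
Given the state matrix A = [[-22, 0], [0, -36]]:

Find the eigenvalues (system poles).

For diagonal matrix, eigenvalues are diagonal entries: λ₁ = -22, λ₂ = -36.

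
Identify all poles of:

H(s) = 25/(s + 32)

Pole is where denominator = 0: s + 32 = 0, so s = -32.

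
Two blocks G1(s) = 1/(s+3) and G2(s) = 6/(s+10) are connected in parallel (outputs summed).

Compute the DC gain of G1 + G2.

Parallel: G_eq = G1 + G2. DC gain = G1(0) + G2(0) = 1/3 + 6/10 = 0.3333 + 0.6 = 0.9333.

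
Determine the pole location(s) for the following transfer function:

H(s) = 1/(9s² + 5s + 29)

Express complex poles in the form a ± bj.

Discriminant = 5² - 4×9×29 = 25 - 1044 = -1019 < 0, so the poles are a complex conjugate pair s = (-5 ± j√1019)/(2×9). Real part = -5/(2×9) = -5/18 ≈ -0.2778; imaginary part = ±√1019/(2×9) ≈ 1.7734. Poles: s = -0.2778 ± 1.7734j.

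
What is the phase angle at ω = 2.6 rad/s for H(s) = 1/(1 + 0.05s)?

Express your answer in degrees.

Phase = -arctan(ωτ) = -arctan(2.6 × 0.05) = -7.4°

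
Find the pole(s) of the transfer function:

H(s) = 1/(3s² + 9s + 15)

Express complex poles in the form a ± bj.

Discriminant = 9² - 4×3×15 = 81 - 180 = -99 < 0, so the poles are a complex conjugate pair s = (-9 ± j√99)/(2×3). Real part = -9/(2×3) = -9/6 = -1.5; imaginary part = ±√99/(2×3) ≈ 1.6583. Poles: s = -1.5 ± 1.6583j.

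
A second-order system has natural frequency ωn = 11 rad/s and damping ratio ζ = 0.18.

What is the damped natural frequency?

ωd = ωn√(1 - ζ²) = 11√(1 - 0.18²) = 10.82 rad/s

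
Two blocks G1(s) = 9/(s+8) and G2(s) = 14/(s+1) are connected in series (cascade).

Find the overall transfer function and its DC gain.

Series: multiply transfer functions. G_eq = 9/(s+8) × 14/(s+1) = 126/((s+8)(s+1)). DC gain = 126/(8×1) = 15.75.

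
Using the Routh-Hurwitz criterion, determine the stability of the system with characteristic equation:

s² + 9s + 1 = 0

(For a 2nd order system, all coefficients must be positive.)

Coefficients: 1, 9, 1. All positive, so system is stable.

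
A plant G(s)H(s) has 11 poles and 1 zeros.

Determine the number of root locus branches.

Root locus has n branches where n = number of poles = 11.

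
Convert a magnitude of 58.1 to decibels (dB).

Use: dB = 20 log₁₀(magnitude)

dB = 20 log₁₀(58.1) = 35.3 dB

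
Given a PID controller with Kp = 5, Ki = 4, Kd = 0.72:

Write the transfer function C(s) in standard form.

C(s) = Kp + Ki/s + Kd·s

Substituting values: C(s) = 5 + 4/s + 0.72s = (0.72s² + 5s + 4)/s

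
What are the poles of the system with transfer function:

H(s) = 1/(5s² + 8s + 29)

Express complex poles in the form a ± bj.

Discriminant = 8² - 4×5×29 = 64 - 580 = -516 < 0, so the poles are a complex conjugate pair s = (-8 ± j√516)/(2×5). Real part = -8/(2×5) = -8/10 = -0.8; imaginary part = ±√516/(2×5) ≈ 2.2716. Poles: s = -0.8 ± 2.2716j.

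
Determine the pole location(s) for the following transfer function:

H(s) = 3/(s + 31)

Pole is where denominator = 0: s + 31 = 0, so s = -31.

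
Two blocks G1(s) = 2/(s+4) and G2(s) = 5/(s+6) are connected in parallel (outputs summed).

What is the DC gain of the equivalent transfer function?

Parallel: G_eq = G1 + G2. DC gain = G1(0) + G2(0) = 2/4 + 5/6 = 0.5 + 0.8333 = 1.3333.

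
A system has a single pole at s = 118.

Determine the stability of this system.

Pole at s = 118 is in the right half-plane. Unstable.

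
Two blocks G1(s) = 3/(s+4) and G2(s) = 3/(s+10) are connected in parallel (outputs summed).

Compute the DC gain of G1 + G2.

Parallel: G_eq = G1 + G2. DC gain = G1(0) + G2(0) = 3/4 + 3/10 = 0.75 + 0.3 = 1.05.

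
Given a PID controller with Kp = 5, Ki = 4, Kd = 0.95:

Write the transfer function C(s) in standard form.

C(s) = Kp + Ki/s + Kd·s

Substituting values: C(s) = 5 + 4/s + 0.95s = (0.95s² + 5s + 4)/s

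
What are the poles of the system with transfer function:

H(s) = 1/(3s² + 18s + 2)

Discriminant = 18² - 4×3×2 = 324 - 24 = 300 > 0, so two distinct real poles. Using quadratic formula: s = (-18 ± √300)/(2×3) = (-18 ± √300)/6, with √300 ≈ 17.3205. s₁ ≈ -0.1132, s₂ ≈ -5.8868. Poles: s₁ = -0.1132, s₂ = -5.8868.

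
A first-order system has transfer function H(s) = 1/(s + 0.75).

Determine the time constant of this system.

For H(s) = 1/(s + 1/τ), the pole is at -1/τ = -0.75, so τ = 1/0.75 = 1.3333 s.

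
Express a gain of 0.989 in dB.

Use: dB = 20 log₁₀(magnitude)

dB = 20 log₁₀(0.989) = -0.1 dB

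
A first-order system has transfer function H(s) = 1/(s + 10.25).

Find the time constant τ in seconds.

For H(s) = 1/(s + 1/τ), the pole is at -1/τ = -10.25, so τ = 1/10.25 = 0.0976 s.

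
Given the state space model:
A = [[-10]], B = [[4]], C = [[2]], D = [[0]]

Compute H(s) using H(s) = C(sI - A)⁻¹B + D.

(sI - A)⁻¹ = 1/(s + 10). H(s) = 2 × 4/(s + 10) + 0 = 8/(s + 10).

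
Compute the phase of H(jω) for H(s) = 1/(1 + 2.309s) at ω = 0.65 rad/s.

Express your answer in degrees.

Phase = -arctan(ωτ) = -arctan(0.65 × 2.309) = -56.3°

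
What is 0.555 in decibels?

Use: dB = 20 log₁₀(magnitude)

dB = 20 log₁₀(0.555) = -5.1 dB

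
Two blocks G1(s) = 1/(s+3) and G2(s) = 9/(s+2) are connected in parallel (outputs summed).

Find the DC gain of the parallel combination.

Parallel: G_eq = G1 + G2. DC gain = G1(0) + G2(0) = 1/3 + 9/2 = 0.3333 + 4.5 = 4.8333.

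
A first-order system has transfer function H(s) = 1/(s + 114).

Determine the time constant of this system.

For H(s) = 1/(s + 1/τ), the pole is at -1/τ = -114, so τ = 1/114 = 0.0088 s.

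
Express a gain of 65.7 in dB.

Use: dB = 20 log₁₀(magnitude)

dB = 20 log₁₀(65.7) = 36.4 dB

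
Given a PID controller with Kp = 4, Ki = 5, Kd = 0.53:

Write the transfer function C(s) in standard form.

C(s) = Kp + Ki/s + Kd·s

Substituting values: C(s) = 4 + 5/s + 0.53s = (0.53s² + 4s + 5)/s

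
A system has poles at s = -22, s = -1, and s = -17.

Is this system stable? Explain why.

All poles are in the left half-plane. System is stable.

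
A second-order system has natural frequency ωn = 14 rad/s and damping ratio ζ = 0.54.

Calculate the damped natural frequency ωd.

ωd = ωn√(1 - ζ²) = 14√(1 - 0.54²) = 11.78 rad/s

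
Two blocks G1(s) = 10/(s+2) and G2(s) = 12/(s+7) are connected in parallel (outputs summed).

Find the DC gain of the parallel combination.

Parallel: G_eq = G1 + G2. DC gain = G1(0) + G2(0) = 10/2 + 12/7 = 5 + 1.7143 = 6.7143.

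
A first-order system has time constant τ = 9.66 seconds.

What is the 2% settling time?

For first-order system, 2% settling time ≈ 4τ = 4 × 9.66 = 38.64 s.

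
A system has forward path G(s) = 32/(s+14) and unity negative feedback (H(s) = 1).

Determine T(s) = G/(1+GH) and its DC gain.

T(s) = G/(1+GH) = [32/(s+14)] / [1 + 32/(s+14)] = 32/(s+14+32) = 32/(s+46). DC gain = 32/46 = 0.6957.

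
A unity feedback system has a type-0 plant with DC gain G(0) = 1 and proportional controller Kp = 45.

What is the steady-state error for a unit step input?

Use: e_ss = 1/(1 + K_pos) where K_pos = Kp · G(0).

K_pos = Kp · G(0) = 45 × 1 = 45. e_ss = 1/(1 + 45) = 0.0217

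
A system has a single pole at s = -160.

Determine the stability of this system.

Pole at s = -160 is in the left half-plane. Stable.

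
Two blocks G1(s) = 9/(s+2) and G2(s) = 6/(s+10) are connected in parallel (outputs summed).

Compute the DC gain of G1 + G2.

Parallel: G_eq = G1 + G2. DC gain = G1(0) + G2(0) = 9/2 + 6/10 = 4.5 + 0.6 = 5.1.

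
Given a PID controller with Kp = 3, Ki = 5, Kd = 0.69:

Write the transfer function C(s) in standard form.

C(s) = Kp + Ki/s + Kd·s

Substituting values: C(s) = 3 + 5/s + 0.69s = (0.69s² + 3s + 5)/s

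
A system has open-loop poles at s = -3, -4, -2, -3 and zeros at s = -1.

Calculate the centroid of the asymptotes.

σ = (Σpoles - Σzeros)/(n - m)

σ = (Σpoles - Σzeros)/(n - m) = (-12 - (-1))/(4 - 1) = -11/3 = -3.67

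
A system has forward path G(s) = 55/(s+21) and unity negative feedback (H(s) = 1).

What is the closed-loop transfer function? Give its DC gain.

T(s) = G/(1+GH) = [55/(s+21)] / [1 + 55/(s+21)] = 55/(s+21+55) = 55/(s+76). DC gain = 55/76 = 0.7237.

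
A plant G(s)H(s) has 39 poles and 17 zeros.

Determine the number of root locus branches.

Root locus has n branches where n = number of poles = 39.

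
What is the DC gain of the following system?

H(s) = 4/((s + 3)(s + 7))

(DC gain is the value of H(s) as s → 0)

DC gain = H(0) = 4/(3 × 7) = 4/21 = 0.1905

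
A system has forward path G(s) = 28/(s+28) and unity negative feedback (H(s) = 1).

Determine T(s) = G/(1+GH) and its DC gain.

T(s) = G/(1+GH) = [28/(s+28)] / [1 + 28/(s+28)] = 28/(s+28+28) = 28/(s+56). DC gain = 28/56 = 0.5.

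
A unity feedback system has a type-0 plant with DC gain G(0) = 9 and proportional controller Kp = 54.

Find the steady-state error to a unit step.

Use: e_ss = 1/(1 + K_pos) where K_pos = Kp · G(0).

K_pos = Kp · G(0) = 54 × 9 = 486. e_ss = 1/(1 + 486) = 0.0021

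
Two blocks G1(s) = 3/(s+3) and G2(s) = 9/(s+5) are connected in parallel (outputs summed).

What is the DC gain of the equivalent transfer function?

Parallel: G_eq = G1 + G2. DC gain = G1(0) + G2(0) = 3/3 + 9/5 = 1 + 1.8 = 2.8.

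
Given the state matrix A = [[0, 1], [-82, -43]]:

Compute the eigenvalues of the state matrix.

det(A - λI) = λ² - (-43)λ + 82 = (λ - (-41))(λ - (-2)). Eigenvalues: -41, -2.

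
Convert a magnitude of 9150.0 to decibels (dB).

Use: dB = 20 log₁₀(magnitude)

dB = 20 log₁₀(9150.0) = 79.2 dB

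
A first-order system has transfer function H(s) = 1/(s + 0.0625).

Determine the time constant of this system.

For H(s) = 1/(s + 1/τ), the pole is at -1/τ = -0.0625, so τ = 1/0.0625 = 16 s.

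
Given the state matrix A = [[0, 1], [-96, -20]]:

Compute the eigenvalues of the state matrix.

det(A - λI) = λ² - (-20)λ + 96 = (λ - (-12))(λ - (-8)). Eigenvalues: -12, -8.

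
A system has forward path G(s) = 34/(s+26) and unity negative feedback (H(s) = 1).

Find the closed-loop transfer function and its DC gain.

T(s) = G/(1+GH) = [34/(s+26)] / [1 + 34/(s+26)] = 34/(s+26+34) = 34/(s+60). DC gain = 34/60 = 0.5667.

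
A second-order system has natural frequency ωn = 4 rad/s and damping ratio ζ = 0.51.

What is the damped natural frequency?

ωd = ωn√(1 - ζ²) = 4√(1 - 0.51²) = 3.44 rad/s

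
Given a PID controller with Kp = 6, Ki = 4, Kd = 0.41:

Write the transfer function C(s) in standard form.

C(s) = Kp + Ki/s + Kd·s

Substituting values: C(s) = 6 + 4/s + 0.41s = (0.41s² + 6s + 4)/s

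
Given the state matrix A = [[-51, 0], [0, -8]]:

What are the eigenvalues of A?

For diagonal matrix, eigenvalues are diagonal entries: λ₁ = -51, λ₂ = -8.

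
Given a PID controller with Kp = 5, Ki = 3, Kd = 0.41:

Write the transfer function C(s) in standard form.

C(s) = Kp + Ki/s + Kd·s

Substituting values: C(s) = 5 + 3/s + 0.41s = (0.41s² + 5s + 3)/s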